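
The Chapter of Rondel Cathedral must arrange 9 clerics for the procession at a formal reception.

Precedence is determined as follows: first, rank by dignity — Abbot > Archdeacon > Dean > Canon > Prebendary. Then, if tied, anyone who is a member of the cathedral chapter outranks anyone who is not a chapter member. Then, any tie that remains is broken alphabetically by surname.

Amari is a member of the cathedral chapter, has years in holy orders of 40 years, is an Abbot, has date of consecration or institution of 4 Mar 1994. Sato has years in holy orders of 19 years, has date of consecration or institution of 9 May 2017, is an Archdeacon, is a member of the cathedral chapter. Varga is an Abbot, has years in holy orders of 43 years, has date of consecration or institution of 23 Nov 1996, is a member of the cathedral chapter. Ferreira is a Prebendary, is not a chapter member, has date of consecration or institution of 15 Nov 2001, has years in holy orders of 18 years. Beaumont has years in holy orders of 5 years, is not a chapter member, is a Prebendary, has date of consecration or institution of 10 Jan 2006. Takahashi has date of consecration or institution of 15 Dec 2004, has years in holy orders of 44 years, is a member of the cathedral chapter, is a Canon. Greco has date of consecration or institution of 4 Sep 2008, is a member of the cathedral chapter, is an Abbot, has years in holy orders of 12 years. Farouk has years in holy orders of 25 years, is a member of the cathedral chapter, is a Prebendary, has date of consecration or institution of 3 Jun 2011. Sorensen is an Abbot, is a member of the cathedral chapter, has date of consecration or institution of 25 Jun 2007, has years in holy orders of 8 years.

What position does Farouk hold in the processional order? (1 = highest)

7

By dignity: Amari, Greco, Sorensen and Varga (Abbot); then Sato (Archdeacon); then Takahashi (Canon); then Farouk, Beaumont and Ferreira (Prebendary).
Amari, Greco, Sorensen and Varga are each a member of the cathedral chapter, so the next rule applies.
Among Amari, Greco, Sorensen and Varga, alphabetically by surname: Amari before Greco before Sorensen before Varga.
Among Farouk, Beaumont and Ferreira, a member of the cathedral chapter before not a chapter member: Farouk (a member of the cathedral chapter) before Beaumont and Ferreira (not a chapter member).
Among Beaumont and Ferreira, alphabetically by surname: Beaumont before Ferreira.
Order: Amari, Greco, Sorensen, Varga, Sato, Takahashi, Farouk, Beaumont, Ferreira. So position 7.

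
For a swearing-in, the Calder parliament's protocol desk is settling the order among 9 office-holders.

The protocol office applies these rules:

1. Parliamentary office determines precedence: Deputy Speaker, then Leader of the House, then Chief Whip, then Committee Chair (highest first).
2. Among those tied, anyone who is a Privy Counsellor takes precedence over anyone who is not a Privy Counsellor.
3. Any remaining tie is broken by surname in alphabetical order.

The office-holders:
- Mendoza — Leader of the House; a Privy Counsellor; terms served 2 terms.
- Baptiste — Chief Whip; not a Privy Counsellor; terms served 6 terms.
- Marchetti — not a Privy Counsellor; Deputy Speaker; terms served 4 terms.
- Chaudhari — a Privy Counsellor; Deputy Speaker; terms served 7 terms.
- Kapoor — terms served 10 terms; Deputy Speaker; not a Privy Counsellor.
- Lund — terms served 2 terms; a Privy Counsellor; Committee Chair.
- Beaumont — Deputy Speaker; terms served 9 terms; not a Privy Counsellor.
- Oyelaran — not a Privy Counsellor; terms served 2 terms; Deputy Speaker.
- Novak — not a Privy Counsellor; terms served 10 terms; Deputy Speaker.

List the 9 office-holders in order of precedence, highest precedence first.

Chaudhari, Beaumont, Kapoor, Marchetti, Novak, Oyelaran, Mendoza, Baptiste, Lund

By parliamentary office: Chaudhari, Beaumont, Kapoor, Marchetti, Novak and Oyelaran (Deputy Speaker); then Mendoza (Leader of the House); then Baptiste (Chief Whip); then Lund (Committee Chair).
Among Chaudhari, Beaumont, Kapoor, Marchetti, Novak and Oyelaran, a Privy Counsellor before not a Privy Counsellor: Chaudhari (a Privy Counsellor) before Beaumont, Kapoor, Marchetti, Novak and Oyelaran (not a Privy Counsellor).
Among Beaumont, Kapoor, Marchetti, Novak and Oyelaran, alphabetically by surname: Beaumont before Kapoor before Marchetti before Novak before Oyelaran.
Full order: Chaudhari, Beaumont, Kapoor, Marchetti, Novak, Oyelaran, Mendoza, Baptiste, Lund.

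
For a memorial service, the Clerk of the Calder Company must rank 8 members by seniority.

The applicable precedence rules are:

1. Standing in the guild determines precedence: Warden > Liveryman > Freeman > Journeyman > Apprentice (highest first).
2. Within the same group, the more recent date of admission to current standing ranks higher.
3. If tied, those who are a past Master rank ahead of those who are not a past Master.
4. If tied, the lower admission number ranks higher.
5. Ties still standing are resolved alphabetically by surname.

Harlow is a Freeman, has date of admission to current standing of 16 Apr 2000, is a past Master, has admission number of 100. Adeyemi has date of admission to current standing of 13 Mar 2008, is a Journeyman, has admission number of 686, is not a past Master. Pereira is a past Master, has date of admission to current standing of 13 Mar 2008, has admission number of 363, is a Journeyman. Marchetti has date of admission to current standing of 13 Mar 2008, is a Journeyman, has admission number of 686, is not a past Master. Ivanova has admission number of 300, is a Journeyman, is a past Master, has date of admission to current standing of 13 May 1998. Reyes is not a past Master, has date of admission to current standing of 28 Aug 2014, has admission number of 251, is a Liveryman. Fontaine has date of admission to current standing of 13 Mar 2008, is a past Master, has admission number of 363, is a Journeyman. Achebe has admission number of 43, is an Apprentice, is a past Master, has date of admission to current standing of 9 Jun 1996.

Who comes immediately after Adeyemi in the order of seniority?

By standing in the guild: Reyes (Liveryman); then Harlow (Freeman); then Fontaine, Pereira, Adeyemi, Marchetti and Ivanova (Journeyman); then Achebe (Apprentice).
Among Fontaine, Pereira, Adeyemi, Marchetti and Ivanova, by date of admission to current standing (later first): Fontaine, Pereira, Adeyemi and Marchetti (13 Mar 2008) before Ivanova (13 May 1998).
Among Fontaine, Pereira, Adeyemi and Marchetti, a past Master before not a past Master: Fontaine and Pereira (a past Master) before Adeyemi and Marchetti (not a past Master).
Fontaine and Pereira both have admission number 363, so the next rule applies.
Among Fontaine and Pereira, alphabetically by surname: Fontaine before Pereira.
Adeyemi and Marchetti both have admission number 686, so the next rule applies.
Among Adeyemi and Marchetti, alphabetically by surname: Adeyemi before Marchetti.
Order: Reyes, Harlow, Fontaine, Pereira, Adeyemi, Marchetti, Ivanova, Achebe.

Marchetti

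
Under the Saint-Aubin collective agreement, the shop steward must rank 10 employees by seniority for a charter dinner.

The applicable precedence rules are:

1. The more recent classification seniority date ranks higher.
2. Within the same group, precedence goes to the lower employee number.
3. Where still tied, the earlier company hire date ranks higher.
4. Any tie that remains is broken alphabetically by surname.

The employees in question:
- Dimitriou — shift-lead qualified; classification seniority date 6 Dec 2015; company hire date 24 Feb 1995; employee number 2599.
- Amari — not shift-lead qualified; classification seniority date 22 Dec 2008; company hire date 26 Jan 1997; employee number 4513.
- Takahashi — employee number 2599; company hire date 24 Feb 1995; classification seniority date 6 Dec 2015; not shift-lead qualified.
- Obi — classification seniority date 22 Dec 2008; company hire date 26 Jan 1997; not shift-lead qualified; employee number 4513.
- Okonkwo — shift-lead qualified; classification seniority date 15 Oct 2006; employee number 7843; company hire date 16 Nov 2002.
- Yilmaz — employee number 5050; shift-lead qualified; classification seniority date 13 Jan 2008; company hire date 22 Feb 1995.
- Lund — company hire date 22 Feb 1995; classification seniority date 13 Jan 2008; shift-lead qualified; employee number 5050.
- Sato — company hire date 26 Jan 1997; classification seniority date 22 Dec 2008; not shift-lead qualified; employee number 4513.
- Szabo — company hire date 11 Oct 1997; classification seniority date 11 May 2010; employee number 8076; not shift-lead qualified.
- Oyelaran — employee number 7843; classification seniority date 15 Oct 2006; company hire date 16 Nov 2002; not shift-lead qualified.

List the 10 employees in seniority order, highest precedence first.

Dimitriou, Takahashi, Szabo, Amari, Obi, Sato, Lund, Yilmaz, Okonkwo, Oyelaran

By classification seniority date (later first): Dimitriou and Takahashi (both 6 Dec 2015); then Szabo (11 May 2010); then Amari, Obi and Sato (each 22 Dec 2008); then Lund and Yilmaz (both 13 Jan 2008); then Okonkwo and Oyelaran (both 15 Oct 2006).
Dimitriou and Takahashi both have employee number 2599, so the next rule applies.
Dimitriou and Takahashi both have company hire date 24 Feb 1995, so the next rule applies.
Among Dimitriou and Takahashi, alphabetically by surname: Dimitriou before Takahashi.
Amari, Obi and Sato all have employee number 4513, so the next rule applies.
Amari, Obi and Sato all have company hire date 26 Jan 1997, so the next rule applies.
Among Amari, Obi and Sato, alphabetically by surname: Amari before Obi before Sato.
Lund and Yilmaz both have employee number 5050, so the next rule applies.
Lund and Yilmaz both have company hire date 22 Feb 1995, so the next rule applies.
Among Lund and Yilmaz, alphabetically by surname: Lund before Yilmaz.
Okonkwo and Oyelaran both have employee number 7843, so the next rule applies.
Okonkwo and Oyelaran both have company hire date 16 Nov 2002, so the next rule applies.
Among Okonkwo and Oyelaran, alphabetically by surname: Okonkwo before Oyelaran.
Full order: Dimitriou, Takahashi, Szabo, Amari, Obi, Sato, Lund, Yilmaz, Okonkwo, Oyelaran.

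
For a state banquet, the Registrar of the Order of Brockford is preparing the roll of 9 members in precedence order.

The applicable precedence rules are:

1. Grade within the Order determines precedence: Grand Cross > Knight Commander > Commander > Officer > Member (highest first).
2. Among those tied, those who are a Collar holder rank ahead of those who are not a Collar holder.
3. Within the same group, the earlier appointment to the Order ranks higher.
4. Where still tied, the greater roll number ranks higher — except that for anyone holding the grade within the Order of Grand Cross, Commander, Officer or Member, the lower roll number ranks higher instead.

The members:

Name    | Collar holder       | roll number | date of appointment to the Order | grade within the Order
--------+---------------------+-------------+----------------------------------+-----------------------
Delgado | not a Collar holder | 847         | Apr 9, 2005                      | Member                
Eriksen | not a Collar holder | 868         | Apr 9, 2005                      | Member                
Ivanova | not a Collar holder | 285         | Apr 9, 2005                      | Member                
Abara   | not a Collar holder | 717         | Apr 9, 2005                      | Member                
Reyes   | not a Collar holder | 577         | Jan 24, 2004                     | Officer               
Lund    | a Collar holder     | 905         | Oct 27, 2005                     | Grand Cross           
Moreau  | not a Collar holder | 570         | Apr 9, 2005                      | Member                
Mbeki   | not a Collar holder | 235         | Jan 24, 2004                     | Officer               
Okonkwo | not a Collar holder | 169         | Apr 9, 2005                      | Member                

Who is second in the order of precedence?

Mbeki

By grade within the Order: Lund (Grand Cross); then Mbeki and Reyes (Officer); then Okonkwo, Ivanova, Moreau, Abara, Delgado and Eriksen (Member).
Mbeki and Reyes are each not a Collar holder, so the next rule applies.
Mbeki and Reyes both have date of appointment to the Order Jan 24, 2004, so the next rule applies.
Among Mbeki and Reyes, by roll number (lower first) (reversed rule for this group): Mbeki (235) before Reyes (577).
Okonkwo, Ivanova, Moreau, Abara, Delgado and Eriksen are each not a Collar holder, so the next rule applies.
Okonkwo, Ivanova, Moreau, Abara, Delgado and Eriksen all have date of appointment to the Order Apr 9, 2005, so the next rule applies.
Among Okonkwo, Ivanova, Moreau, Abara, Delgado and Eriksen, by roll number (lower first) (reversed rule for this group): Okonkwo (169) before Ivanova (285) before Moreau (570) before Abara (717) before Delgado (847) before Eriksen (868).
Order: Lund, Mbeki, Reyes, Okonkwo, Ivanova, Moreau, Abara, Delgado, Eriksen.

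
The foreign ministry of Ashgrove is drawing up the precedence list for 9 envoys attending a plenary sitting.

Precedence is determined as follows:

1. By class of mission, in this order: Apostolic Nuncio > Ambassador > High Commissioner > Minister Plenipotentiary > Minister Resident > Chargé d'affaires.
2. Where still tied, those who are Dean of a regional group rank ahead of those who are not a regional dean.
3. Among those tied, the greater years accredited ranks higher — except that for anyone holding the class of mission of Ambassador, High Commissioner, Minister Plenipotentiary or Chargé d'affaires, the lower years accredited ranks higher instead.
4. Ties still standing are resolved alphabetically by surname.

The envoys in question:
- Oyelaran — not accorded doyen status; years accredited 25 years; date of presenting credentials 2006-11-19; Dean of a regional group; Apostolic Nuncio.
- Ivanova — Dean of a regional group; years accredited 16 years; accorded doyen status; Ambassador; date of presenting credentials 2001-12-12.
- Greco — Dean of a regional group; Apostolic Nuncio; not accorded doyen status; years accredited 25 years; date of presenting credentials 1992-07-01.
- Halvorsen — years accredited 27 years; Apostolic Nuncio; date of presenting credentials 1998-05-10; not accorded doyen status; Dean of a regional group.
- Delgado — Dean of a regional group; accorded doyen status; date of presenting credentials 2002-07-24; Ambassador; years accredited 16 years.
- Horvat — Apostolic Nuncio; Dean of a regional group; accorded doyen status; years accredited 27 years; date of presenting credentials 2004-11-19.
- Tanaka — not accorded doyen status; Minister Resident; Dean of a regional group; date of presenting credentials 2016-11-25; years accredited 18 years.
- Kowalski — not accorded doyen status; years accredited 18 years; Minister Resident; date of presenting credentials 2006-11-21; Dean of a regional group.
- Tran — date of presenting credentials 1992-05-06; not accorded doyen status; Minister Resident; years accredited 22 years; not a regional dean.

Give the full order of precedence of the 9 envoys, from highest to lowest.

Halvorsen, Horvat, Greco, Oyelaran, Delgado, Ivanova, Kowalski, Tanaka, Tran

By class of mission: Halvorsen, Horvat, Greco and Oyelaran (Apostolic Nuncio); then Delgado and Ivanova (Ambassador); then Kowalski, Tanaka and Tran (Minister Resident).
Halvorsen, Horvat, Greco and Oyelaran are each Dean of a regional group, so the next rule applies.
Among Halvorsen, Horvat, Greco and Oyelaran, by years accredited (higher first): Halvorsen and Horvat (27 years) before Greco and Oyelaran (25 years).
Among Halvorsen and Horvat, alphabetically by surname: Halvorsen before Horvat.
Among Greco and Oyelaran, alphabetically by surname: Greco before Oyelaran.
Delgado and Ivanova are each Dean of a regional group, so the next rule applies.
Delgado and Ivanova both have years accredited 16 years, so the next rule applies.
Among Delgado and Ivanova, alphabetically by surname: Delgado before Ivanova.
Among Kowalski, Tanaka and Tran, Dean of a regional group before not a regional dean: Kowalski and Tanaka (Dean of a regional group) before Tran (not a regional dean).
Kowalski and Tanaka both have years accredited 18 years, so the next rule applies.
Among Kowalski and Tanaka, alphabetically by surname: Kowalski before Tanaka.
Full order: Halvorsen, Horvat, Greco, Oyelaran, Delgado, Ivanova, Kowalski, Tanaka, Tran.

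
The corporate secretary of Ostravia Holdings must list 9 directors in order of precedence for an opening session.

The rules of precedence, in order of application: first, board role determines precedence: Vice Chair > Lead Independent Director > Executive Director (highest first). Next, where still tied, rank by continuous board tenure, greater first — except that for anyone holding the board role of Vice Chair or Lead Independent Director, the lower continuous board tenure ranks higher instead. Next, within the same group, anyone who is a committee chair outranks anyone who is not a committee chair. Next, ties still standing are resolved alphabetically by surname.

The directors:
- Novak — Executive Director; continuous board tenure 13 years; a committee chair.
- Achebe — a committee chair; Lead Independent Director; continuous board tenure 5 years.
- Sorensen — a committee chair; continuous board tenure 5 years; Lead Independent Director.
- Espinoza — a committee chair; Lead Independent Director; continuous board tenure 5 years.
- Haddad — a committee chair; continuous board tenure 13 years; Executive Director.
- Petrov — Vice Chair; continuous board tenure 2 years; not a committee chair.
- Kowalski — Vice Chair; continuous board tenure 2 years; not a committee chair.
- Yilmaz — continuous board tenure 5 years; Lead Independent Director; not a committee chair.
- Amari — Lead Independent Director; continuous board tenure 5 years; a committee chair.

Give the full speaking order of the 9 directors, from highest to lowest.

Kowalski, Petrov, Achebe, Amari, Espinoza, Sorensen, Yilmaz, Haddad, Novak

By board role: Kowalski and Petrov (Vice Chair); then Achebe, Amari, Espinoza, Sorensen and Yilmaz (Lead Independent Director); then Haddad and Novak (Executive Director).
Kowalski and Petrov both have continuous board tenure 2 years, so the next rule applies.
Kowalski and Petrov are each not a committee chair, so the next rule applies.
Among Kowalski and Petrov, alphabetically by surname: Kowalski before Petrov.
Achebe, Amari, Espinoza, Sorensen and Yilmaz all have continuous board tenure 5 years, so the next rule applies.
Among Achebe, Amari, Espinoza, Sorensen and Yilmaz, a committee chair before not a committee chair: Achebe, Amari, Espinoza and Sorensen (a committee chair) before Yilmaz (not a committee chair).
Among Achebe, Amari, Espinoza and Sorensen, alphabetically by surname: Achebe before Amari before Espinoza before Sorensen.
Haddad and Novak both have continuous board tenure 13 years, so the next rule applies.
Haddad and Novak are each a committee chair, so the next rule applies.
Among Haddad and Novak, alphabetically by surname: Haddad before Novak.
Full order: Kowalski, Petrov, Achebe, Amari, Espinoza, Sorensen, Yilmaz, Haddad, Novak.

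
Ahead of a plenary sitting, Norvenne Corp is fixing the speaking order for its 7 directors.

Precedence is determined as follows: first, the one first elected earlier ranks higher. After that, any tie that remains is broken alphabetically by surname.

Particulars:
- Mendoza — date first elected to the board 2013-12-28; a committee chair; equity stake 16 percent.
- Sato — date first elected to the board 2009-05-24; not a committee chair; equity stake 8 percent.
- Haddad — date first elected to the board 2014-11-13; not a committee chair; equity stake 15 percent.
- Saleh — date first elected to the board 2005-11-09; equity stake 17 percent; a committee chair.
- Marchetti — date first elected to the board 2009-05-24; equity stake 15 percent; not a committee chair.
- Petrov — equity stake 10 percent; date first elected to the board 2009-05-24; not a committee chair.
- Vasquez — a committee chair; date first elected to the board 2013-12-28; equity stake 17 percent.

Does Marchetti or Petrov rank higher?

By date first elected to the board (earlier first): Saleh (2005-11-09); then Marchetti, Petrov and Sato (each 2009-05-24); then Mendoza and Vasquez (both 2013-12-28); then Haddad (2014-11-13).
Among Marchetti, Petrov and Sato, alphabetically by surname: Marchetti before Petrov before Sato.
Among Mendoza and Vasquez, alphabetically by surname: Mendoza before Vasquez.
So Marchetti takes precedence.

Marchetti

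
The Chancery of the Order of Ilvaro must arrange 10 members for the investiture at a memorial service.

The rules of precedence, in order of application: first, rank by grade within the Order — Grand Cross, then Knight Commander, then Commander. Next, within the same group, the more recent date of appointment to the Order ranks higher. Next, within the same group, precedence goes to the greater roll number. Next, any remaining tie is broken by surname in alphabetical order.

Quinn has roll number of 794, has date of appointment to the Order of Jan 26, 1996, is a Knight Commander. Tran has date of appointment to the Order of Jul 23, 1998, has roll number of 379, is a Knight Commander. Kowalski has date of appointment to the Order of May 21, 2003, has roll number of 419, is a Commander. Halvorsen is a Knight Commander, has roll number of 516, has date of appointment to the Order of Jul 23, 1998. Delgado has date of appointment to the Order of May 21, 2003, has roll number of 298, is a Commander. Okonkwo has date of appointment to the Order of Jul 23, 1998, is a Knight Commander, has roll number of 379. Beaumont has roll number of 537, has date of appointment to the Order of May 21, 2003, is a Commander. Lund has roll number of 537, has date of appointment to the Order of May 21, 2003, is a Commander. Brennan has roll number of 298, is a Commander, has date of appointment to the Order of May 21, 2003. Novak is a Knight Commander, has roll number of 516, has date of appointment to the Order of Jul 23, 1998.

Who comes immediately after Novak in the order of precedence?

Okonkwo

By grade within the Order: Halvorsen, Novak, Okonkwo, Tran and Quinn (Knight Commander); then Beaumont, Lund, Kowalski, Brennan and Delgado (Commander).
Among Halvorsen, Novak, Okonkwo, Tran and Quinn, by date of appointment to the Order (later first): Halvorsen, Novak, Okonkwo and Tran (Jul 23, 1998) before Quinn (Jan 26, 1996).
Among Halvorsen, Novak, Okonkwo and Tran, by roll number (higher first): Halvorsen and Novak (516) before Okonkwo and Tran (379).
Among Halvorsen and Novak, alphabetically by surname: Halvorsen before Novak.
Among Okonkwo and Tran, alphabetically by surname: Okonkwo before Tran.
Beaumont, Lund, Kowalski, Brennan and Delgado all have date of appointment to the Order May 21, 2003, so the next rule applies.
Among Beaumont, Lund, Kowalski, Brennan and Delgado, by roll number (higher first): Beaumont and Lund (537) before Kowalski (419) before Brennan and Delgado (298).
Among Beaumont and Lund, alphabetically by surname: Beaumont before Lund.
Among Brennan and Delgado, alphabetically by surname: Brennan before Delgado.
Order: Halvorsen, Novak, Okonkwo, Tran, Quinn, Beaumont, Lund, Kowalski, Brennan, Delgado.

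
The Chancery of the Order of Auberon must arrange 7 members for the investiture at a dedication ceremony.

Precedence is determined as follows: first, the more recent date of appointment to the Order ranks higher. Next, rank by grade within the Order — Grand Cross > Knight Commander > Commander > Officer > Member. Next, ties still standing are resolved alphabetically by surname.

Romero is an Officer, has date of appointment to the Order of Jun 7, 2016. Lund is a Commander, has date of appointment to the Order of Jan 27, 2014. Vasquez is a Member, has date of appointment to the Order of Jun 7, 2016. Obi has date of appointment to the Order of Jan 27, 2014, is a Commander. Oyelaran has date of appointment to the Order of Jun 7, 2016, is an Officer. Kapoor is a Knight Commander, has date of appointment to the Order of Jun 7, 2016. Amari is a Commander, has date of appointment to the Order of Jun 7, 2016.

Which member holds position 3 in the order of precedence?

By date of appointment to the Order (later first): Kapoor, Amari, Oyelaran, Romero and Vasquez (each Jun 7, 2016); then Lund and Obi (both Jan 27, 2014).
Among Kapoor, Amari, Oyelaran, Romero and Vasquez, by grade within the Order: Kapoor (Knight Commander) before Amari (Commander) before Oyelaran and Romero (Officer) before Vasquez (Member).
Among Oyelaran and Romero, alphabetically by surname: Oyelaran before Romero.
Lund and Obi are each Commander, so the next rule applies.
Among Lund and Obi, alphabetically by surname: Lund before Obi.
Order: Kapoor, Amari, Oyelaran, Romero, Vasquez, Lund, Obi.

Oyelaran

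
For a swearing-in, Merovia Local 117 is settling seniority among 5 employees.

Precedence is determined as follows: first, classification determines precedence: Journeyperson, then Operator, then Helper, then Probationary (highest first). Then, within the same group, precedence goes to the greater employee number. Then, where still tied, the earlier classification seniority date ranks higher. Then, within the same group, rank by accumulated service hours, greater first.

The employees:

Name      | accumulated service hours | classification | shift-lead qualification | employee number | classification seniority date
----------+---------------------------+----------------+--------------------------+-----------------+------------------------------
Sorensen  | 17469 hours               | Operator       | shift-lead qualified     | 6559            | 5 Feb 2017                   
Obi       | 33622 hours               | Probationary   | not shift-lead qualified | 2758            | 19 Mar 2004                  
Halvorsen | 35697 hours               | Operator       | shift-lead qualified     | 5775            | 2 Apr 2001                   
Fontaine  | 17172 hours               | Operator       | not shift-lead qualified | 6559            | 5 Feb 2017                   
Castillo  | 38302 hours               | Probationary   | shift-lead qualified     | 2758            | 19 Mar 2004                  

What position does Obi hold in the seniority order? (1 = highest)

5

By classification: Sorensen, Fontaine and Halvorsen (Operator); then Castillo and Obi (Probationary).
Among Sorensen, Fontaine and Halvorsen, by employee number (higher first): Sorensen and Fontaine (6559) before Halvorsen (5775).
Sorensen and Fontaine both have classification seniority date 5 Feb 2017, so the next rule applies.
Among Sorensen and Fontaine, by accumulated service hours (higher first): Sorensen (17469 hours) before Fontaine (17172 hours).
Castillo and Obi both have employee number 2758, so the next rule applies.
Castillo and Obi both have classification seniority date 19 Mar 2004, so the next rule applies.
Among Castillo and Obi, by accumulated service hours (higher first): Castillo (38302 hours) before Obi (33622 hours).
Order: Sorensen, Fontaine, Halvorsen, Castillo, Obi. So position 5.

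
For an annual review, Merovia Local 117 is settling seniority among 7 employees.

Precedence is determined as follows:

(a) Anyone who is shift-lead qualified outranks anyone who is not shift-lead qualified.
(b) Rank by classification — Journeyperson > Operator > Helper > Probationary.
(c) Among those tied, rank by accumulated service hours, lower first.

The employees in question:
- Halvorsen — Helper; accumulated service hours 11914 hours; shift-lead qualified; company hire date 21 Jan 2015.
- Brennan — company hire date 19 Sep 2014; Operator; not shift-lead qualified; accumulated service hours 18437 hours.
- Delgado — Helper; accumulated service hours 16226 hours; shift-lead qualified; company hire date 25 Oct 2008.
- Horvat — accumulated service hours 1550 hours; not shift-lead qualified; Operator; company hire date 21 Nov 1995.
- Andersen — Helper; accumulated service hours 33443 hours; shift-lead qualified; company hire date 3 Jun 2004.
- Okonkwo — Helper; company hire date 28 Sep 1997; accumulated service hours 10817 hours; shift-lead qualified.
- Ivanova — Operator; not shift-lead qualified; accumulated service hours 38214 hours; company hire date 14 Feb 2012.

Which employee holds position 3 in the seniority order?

By the first rule: Okonkwo, Halvorsen, Delgado and Andersen (each shift-lead qualified); then Horvat, Brennan and Ivanova (each not shift-lead qualified).
Okonkwo, Halvorsen, Delgado and Andersen are each Helper, so the next rule applies.
Among Okonkwo, Halvorsen, Delgado and Andersen, by accumulated service hours (lower first): Okonkwo (10817 hours) before Halvorsen (11914 hours) before Delgado (16226 hours) before Andersen (33443 hours).
Horvat, Brennan and Ivanova are each Operator, so the next rule applies.
Among Horvat, Brennan and Ivanova, by accumulated service hours (lower first): Horvat (1550 hours) before Brennan (18437 hours) before Ivanova (38214 hours).
Order: Okonkwo, Halvorsen, Delgado, Andersen, Horvat, Brennan, Ivanova.

Delgado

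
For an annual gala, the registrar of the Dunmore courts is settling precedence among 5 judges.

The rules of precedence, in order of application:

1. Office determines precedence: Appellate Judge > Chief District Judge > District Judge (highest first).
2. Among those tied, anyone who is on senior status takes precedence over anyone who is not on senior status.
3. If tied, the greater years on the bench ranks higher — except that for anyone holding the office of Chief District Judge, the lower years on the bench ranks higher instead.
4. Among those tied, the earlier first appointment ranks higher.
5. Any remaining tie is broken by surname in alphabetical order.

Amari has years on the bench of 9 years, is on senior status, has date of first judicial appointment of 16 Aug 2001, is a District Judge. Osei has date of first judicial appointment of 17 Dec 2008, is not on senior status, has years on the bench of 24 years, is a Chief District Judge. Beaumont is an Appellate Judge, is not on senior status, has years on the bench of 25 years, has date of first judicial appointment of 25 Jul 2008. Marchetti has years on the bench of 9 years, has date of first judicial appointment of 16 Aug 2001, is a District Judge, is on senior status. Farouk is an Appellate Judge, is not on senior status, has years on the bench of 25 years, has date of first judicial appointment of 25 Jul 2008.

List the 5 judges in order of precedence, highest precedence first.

Beaumont, Farouk, Osei, Amari, Marchetti

By office: Beaumont and Farouk (Appellate Judge); then Osei (Chief District Judge); then Amari and Marchetti (District Judge).
Beaumont and Farouk are each not on senior status, so the next rule applies.
Beaumont and Farouk both have years on the bench 25 years, so the next rule applies.
Beaumont and Farouk both have date of first judicial appointment 25 Jul 2008, so the next rule applies.
Among Beaumont and Farouk, alphabetically by surname: Beaumont before Farouk.
Amari and Marchetti are each on senior status, so the next rule applies.
Amari and Marchetti both have years on the bench 9 years, so the next rule applies.
Amari and Marchetti both have date of first judicial appointment 16 Aug 2001, so the next rule applies.
Among Amari and Marchetti, alphabetically by surname: Amari before Marchetti.
Full order: Beaumont, Farouk, Osei, Amari, Marchetti.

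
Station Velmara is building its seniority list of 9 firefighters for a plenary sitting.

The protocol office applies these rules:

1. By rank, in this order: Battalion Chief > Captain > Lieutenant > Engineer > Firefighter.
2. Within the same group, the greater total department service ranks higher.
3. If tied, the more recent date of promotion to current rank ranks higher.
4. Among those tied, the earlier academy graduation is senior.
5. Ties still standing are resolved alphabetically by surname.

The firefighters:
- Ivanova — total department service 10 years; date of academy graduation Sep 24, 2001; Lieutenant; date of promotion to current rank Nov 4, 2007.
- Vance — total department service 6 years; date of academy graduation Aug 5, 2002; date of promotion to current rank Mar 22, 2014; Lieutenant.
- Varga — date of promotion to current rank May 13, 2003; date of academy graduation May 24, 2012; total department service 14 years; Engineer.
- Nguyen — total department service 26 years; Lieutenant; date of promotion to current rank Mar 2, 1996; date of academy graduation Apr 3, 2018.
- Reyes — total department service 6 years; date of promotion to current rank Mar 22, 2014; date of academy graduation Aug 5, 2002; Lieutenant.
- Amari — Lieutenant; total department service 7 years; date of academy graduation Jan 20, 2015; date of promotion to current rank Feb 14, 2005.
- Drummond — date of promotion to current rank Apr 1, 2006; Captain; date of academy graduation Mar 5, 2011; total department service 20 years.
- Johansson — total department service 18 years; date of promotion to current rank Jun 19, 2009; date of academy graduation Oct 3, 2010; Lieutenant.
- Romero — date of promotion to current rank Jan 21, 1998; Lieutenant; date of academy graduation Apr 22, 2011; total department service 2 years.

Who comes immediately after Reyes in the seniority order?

Vance

By rank: Drummond (Captain); then Nguyen, Johansson, Ivanova, Amari, Reyes, Vance and Romero (Lieutenant); then Varga (Engineer).
Among Nguyen, Johansson, Ivanova, Amari, Reyes, Vance and Romero, by total department service (higher first): Nguyen (26 years) before Johansson (18 years) before Ivanova (10 years) before Amari (7 years) before Reyes and Vance (6 years) before Romero (2 years).
Reyes and Vance both have date of promotion to current rank Mar 22, 2014, so the next rule applies.
Reyes and Vance both have date of academy graduation Aug 5, 2002, so the next rule applies.
Among Reyes and Vance, alphabetically by surname: Reyes before Vance.
Order: Drummond, Nguyen, Johansson, Ivanova, Amari, Reyes, Vance, Romero, Varga.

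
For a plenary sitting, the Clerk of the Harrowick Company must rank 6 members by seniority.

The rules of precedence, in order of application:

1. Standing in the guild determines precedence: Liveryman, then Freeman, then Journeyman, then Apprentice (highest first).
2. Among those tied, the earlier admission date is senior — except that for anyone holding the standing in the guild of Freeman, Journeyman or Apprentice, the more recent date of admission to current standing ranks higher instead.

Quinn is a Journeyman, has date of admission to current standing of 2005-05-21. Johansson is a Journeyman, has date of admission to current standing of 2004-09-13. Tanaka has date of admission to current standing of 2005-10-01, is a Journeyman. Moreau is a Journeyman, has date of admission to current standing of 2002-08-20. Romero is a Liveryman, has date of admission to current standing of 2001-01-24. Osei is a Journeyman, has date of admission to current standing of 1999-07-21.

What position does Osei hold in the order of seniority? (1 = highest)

By standing in the guild: Romero (Liveryman); then Tanaka, Quinn, Johansson, Moreau and Osei (Journeyman).
Among Tanaka, Quinn, Johansson, Moreau and Osei, by date of admission to current standing (later first) (reversed rule for this group): Tanaka (2005-10-01) before Quinn (2005-05-21) before Johansson (2004-09-13) before Moreau (2002-08-20) before Osei (1999-07-21).
Order: Romero, Tanaka, Quinn, Johansson, Moreau, Osei. So position 6.

6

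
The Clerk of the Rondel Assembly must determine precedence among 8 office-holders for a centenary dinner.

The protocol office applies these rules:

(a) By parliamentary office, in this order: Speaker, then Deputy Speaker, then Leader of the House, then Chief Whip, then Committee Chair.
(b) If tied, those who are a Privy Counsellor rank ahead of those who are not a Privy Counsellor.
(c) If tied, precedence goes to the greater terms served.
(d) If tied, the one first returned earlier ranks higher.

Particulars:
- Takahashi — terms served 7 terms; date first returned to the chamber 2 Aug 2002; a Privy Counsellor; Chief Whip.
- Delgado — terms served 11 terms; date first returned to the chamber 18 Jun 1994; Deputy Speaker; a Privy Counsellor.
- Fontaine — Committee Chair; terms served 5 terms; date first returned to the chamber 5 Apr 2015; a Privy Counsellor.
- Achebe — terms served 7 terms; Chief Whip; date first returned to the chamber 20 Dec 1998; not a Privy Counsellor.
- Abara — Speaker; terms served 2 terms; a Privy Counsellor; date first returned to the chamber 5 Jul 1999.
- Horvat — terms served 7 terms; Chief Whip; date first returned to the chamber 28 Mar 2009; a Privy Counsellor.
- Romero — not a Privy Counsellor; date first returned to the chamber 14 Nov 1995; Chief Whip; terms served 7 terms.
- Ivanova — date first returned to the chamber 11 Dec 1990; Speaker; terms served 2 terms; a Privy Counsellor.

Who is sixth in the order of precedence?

Romero

By parliamentary office: Ivanova and Abara (Speaker); then Delgado (Deputy Speaker); then Takahashi, Horvat, Romero and Achebe (Chief Whip); then Fontaine (Committee Chair).
Ivanova and Abara are each a Privy Counsellor, so the next rule applies.
Ivanova and Abara both have terms served 2 terms, so the next rule applies.
Among Ivanova and Abara, by date first returned to the chamber (earlier first): Ivanova (11 Dec 1990) before Abara (5 Jul 1999).
Among Takahashi, Horvat, Romero and Achebe, a Privy Counsellor before not a Privy Counsellor: Takahashi and Horvat (a Privy Counsellor) before Romero and Achebe (not a Privy Counsellor).
Takahashi and Horvat both have terms served 7 terms, so the next rule applies.
Among Takahashi and Horvat, by date first returned to the chamber (earlier first): Takahashi (2 Aug 2002) before Horvat (28 Mar 2009).
Romero and Achebe both have terms served 7 terms, so the next rule applies.
Among Romero and Achebe, by date first returned to the chamber (earlier first): Romero (14 Nov 1995) before Achebe (20 Dec 1998).
Order: Ivanova, Abara, Delgado, Takahashi, Horvat, Romero, Achebe, Fontaine.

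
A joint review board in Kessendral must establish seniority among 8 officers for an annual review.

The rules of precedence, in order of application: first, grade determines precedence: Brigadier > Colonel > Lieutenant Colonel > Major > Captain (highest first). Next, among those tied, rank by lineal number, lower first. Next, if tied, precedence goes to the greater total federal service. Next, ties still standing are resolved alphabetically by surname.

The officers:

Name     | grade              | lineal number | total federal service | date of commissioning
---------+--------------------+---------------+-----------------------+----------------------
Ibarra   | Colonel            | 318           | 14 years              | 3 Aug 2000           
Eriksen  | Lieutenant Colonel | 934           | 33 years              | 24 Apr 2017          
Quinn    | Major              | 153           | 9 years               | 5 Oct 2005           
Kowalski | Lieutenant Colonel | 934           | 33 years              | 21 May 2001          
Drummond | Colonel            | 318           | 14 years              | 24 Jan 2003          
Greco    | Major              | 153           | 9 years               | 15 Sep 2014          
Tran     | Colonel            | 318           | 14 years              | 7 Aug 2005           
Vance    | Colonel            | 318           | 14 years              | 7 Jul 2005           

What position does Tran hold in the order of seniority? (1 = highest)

3

By grade: Drummond, Ibarra, Tran and Vance (Colonel); then Eriksen and Kowalski (Lieutenant Colonel); then Greco and Quinn (Major).
Drummond, Ibarra, Tran and Vance all have lineal number 318, so the next rule applies.
Drummond, Ibarra, Tran and Vance all have total federal service 14 years, so the next rule applies.
Among Drummond, Ibarra, Tran and Vance, alphabetically by surname: Drummond before Ibarra before Tran before Vance.
Eriksen and Kowalski both have lineal number 934, so the next rule applies.
Eriksen and Kowalski both have total federal service 33 years, so the next rule applies.
Among Eriksen and Kowalski, alphabetically by surname: Eriksen before Kowalski.
Greco and Quinn both have lineal number 153, so the next rule applies.
Greco and Quinn both have total federal service 9 years, so the next rule applies.
Among Greco and Quinn, alphabetically by surname: Greco before Quinn.
Order: Drummond, Ibarra, Tran, Vance, Eriksen, Kowalski, Greco, Quinn. So position 3.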